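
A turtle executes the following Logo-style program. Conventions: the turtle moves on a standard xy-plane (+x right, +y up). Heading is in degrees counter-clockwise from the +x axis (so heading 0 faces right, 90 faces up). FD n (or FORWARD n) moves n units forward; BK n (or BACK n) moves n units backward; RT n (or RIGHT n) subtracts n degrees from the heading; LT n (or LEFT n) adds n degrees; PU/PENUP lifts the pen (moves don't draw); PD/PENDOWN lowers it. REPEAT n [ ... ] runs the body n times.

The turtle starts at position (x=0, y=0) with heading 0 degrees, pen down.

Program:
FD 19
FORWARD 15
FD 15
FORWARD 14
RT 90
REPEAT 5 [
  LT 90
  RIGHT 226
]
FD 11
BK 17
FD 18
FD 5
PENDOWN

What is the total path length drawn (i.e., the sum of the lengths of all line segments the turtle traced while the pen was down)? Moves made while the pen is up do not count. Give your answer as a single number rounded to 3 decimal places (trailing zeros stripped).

Answer: 114

Derivation:
Executing turtle program step by step:
Start: pos=(0,0), heading=0, pen down
FD 19: (0,0) -> (19,0) [heading=0, draw]
FD 15: (19,0) -> (34,0) [heading=0, draw]
FD 15: (34,0) -> (49,0) [heading=0, draw]
FD 14: (49,0) -> (63,0) [heading=0, draw]
RT 90: heading 0 -> 270
REPEAT 5 [
  -- iteration 1/5 --
  LT 90: heading 270 -> 0
  RT 226: heading 0 -> 134
  -- iteration 2/5 --
  LT 90: heading 134 -> 224
  RT 226: heading 224 -> 358
  -- iteration 3/5 --
  LT 90: heading 358 -> 88
  RT 226: heading 88 -> 222
  -- iteration 4/5 --
  LT 90: heading 222 -> 312
  RT 226: heading 312 -> 86
  -- iteration 5/5 --
  LT 90: heading 86 -> 176
  RT 226: heading 176 -> 310
]
FD 11: (63,0) -> (70.071,-8.426) [heading=310, draw]
BK 17: (70.071,-8.426) -> (59.143,4.596) [heading=310, draw]
FD 18: (59.143,4.596) -> (70.713,-9.193) [heading=310, draw]
FD 5: (70.713,-9.193) -> (73.927,-13.023) [heading=310, draw]
PD: pen down
Final: pos=(73.927,-13.023), heading=310, 8 segment(s) drawn

Segment lengths:
  seg 1: (0,0) -> (19,0), length = 19
  seg 2: (19,0) -> (34,0), length = 15
  seg 3: (34,0) -> (49,0), length = 15
  seg 4: (49,0) -> (63,0), length = 14
  seg 5: (63,0) -> (70.071,-8.426), length = 11
  seg 6: (70.071,-8.426) -> (59.143,4.596), length = 17
  seg 7: (59.143,4.596) -> (70.713,-9.193), length = 18
  seg 8: (70.713,-9.193) -> (73.927,-13.023), length = 5
Total = 114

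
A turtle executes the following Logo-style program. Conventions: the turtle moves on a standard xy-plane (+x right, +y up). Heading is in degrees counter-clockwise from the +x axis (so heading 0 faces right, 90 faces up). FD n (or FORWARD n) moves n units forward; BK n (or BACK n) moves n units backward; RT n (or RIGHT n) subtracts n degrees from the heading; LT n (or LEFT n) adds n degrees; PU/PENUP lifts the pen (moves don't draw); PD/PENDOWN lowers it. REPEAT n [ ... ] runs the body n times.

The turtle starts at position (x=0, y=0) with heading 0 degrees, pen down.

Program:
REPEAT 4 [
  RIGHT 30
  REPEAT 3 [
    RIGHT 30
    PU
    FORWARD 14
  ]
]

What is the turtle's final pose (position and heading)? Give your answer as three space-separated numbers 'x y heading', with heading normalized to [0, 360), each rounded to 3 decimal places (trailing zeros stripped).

Executing turtle program step by step:
Start: pos=(0,0), heading=0, pen down
REPEAT 4 [
  -- iteration 1/4 --
  RT 30: heading 0 -> 330
  REPEAT 3 [
    -- iteration 1/3 --
    RT 30: heading 330 -> 300
    PU: pen up
    FD 14: (0,0) -> (7,-12.124) [heading=300, move]
    -- iteration 2/3 --
    RT 30: heading 300 -> 270
    PU: pen up
    FD 14: (7,-12.124) -> (7,-26.124) [heading=270, move]
    -- iteration 3/3 --
    RT 30: heading 270 -> 240
    PU: pen up
    FD 14: (7,-26.124) -> (0,-38.249) [heading=240, move]
  ]
  -- iteration 2/4 --
  RT 30: heading 240 -> 210
  REPEAT 3 [
    -- iteration 1/3 --
    RT 30: heading 210 -> 180
    PU: pen up
    FD 14: (0,-38.249) -> (-14,-38.249) [heading=180, move]
    -- iteration 2/3 --
    RT 30: heading 180 -> 150
    PU: pen up
    FD 14: (-14,-38.249) -> (-26.124,-31.249) [heading=150, move]
    -- iteration 3/3 --
    RT 30: heading 150 -> 120
    PU: pen up
    FD 14: (-26.124,-31.249) -> (-33.124,-19.124) [heading=120, move]
  ]
  -- iteration 3/4 --
  RT 30: heading 120 -> 90
  REPEAT 3 [
    -- iteration 1/3 --
    RT 30: heading 90 -> 60
    PU: pen up
    FD 14: (-33.124,-19.124) -> (-26.124,-7) [heading=60, move]
    -- iteration 2/3 --
    RT 30: heading 60 -> 30
    PU: pen up
    FD 14: (-26.124,-7) -> (-14,0) [heading=30, move]
    -- iteration 3/3 --
    RT 30: heading 30 -> 0
    PU: pen up
    FD 14: (-14,0) -> (0,0) [heading=0, move]
  ]
  -- iteration 4/4 --
  RT 30: heading 0 -> 330
  REPEAT 3 [
    -- iteration 1/3 --
    RT 30: heading 330 -> 300
    PU: pen up
    FD 14: (0,0) -> (7,-12.124) [heading=300, move]
    -- iteration 2/3 --
    RT 30: heading 300 -> 270
    PU: pen up
    FD 14: (7,-12.124) -> (7,-26.124) [heading=270, move]
    -- iteration 3/3 --
    RT 30: heading 270 -> 240
    PU: pen up
    FD 14: (7,-26.124) -> (0,-38.249) [heading=240, move]
  ]
]
Final: pos=(0,-38.249), heading=240, 0 segment(s) drawn

Answer: 0 -38.249 240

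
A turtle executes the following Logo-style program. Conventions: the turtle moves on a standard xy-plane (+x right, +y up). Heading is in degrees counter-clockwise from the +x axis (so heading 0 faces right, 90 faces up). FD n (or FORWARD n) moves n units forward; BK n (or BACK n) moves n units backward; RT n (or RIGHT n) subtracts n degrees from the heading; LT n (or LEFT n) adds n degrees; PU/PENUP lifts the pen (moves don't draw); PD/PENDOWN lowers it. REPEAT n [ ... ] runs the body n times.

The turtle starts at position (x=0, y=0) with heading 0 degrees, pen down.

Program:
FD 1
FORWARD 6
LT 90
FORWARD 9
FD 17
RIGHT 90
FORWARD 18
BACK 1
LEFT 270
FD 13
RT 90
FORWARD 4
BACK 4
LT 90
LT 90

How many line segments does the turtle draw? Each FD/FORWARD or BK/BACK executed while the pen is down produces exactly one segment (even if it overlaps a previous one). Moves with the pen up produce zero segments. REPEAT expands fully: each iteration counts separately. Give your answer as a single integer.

Executing turtle program step by step:
Start: pos=(0,0), heading=0, pen down
FD 1: (0,0) -> (1,0) [heading=0, draw]
FD 6: (1,0) -> (7,0) [heading=0, draw]
LT 90: heading 0 -> 90
FD 9: (7,0) -> (7,9) [heading=90, draw]
FD 17: (7,9) -> (7,26) [heading=90, draw]
RT 90: heading 90 -> 0
FD 18: (7,26) -> (25,26) [heading=0, draw]
BK 1: (25,26) -> (24,26) [heading=0, draw]
LT 270: heading 0 -> 270
FD 13: (24,26) -> (24,13) [heading=270, draw]
RT 90: heading 270 -> 180
FD 4: (24,13) -> (20,13) [heading=180, draw]
BK 4: (20,13) -> (24,13) [heading=180, draw]
LT 90: heading 180 -> 270
LT 90: heading 270 -> 0
Final: pos=(24,13), heading=0, 9 segment(s) drawn
Segments drawn: 9

Answer: 9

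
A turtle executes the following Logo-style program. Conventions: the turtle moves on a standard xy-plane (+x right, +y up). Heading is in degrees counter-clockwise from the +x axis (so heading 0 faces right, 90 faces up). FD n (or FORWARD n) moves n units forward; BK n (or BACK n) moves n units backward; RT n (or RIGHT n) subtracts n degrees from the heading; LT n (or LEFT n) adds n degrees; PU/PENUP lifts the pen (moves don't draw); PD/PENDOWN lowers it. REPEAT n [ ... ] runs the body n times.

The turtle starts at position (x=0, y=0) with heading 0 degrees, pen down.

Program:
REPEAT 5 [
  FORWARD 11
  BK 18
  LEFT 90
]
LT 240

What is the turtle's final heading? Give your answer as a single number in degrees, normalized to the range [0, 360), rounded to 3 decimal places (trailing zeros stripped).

Executing turtle program step by step:
Start: pos=(0,0), heading=0, pen down
REPEAT 5 [
  -- iteration 1/5 --
  FD 11: (0,0) -> (11,0) [heading=0, draw]
  BK 18: (11,0) -> (-7,0) [heading=0, draw]
  LT 90: heading 0 -> 90
  -- iteration 2/5 --
  FD 11: (-7,0) -> (-7,11) [heading=90, draw]
  BK 18: (-7,11) -> (-7,-7) [heading=90, draw]
  LT 90: heading 90 -> 180
  -- iteration 3/5 --
  FD 11: (-7,-7) -> (-18,-7) [heading=180, draw]
  BK 18: (-18,-7) -> (0,-7) [heading=180, draw]
  LT 90: heading 180 -> 270
  -- iteration 4/5 --
  FD 11: (0,-7) -> (0,-18) [heading=270, draw]
  BK 18: (0,-18) -> (0,0) [heading=270, draw]
  LT 90: heading 270 -> 0
  -- iteration 5/5 --
  FD 11: (0,0) -> (11,0) [heading=0, draw]
  BK 18: (11,0) -> (-7,0) [heading=0, draw]
  LT 90: heading 0 -> 90
]
LT 240: heading 90 -> 330
Final: pos=(-7,0), heading=330, 10 segment(s) drawn

Answer: 330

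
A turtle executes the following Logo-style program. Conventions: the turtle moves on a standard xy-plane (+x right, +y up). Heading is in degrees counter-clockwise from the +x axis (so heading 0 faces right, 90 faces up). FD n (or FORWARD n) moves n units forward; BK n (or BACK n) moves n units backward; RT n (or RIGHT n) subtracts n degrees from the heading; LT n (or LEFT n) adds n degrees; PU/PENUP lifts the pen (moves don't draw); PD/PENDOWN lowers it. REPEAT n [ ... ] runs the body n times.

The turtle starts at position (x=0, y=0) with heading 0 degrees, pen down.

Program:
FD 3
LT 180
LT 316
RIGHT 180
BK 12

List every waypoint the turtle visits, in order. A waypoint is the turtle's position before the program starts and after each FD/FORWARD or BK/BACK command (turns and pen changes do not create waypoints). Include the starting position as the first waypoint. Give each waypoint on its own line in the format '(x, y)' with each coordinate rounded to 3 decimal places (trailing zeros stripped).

Answer: (0, 0)
(3, 0)
(-5.632, 8.336)

Derivation:
Executing turtle program step by step:
Start: pos=(0,0), heading=0, pen down
FD 3: (0,0) -> (3,0) [heading=0, draw]
LT 180: heading 0 -> 180
LT 316: heading 180 -> 136
RT 180: heading 136 -> 316
BK 12: (3,0) -> (-5.632,8.336) [heading=316, draw]
Final: pos=(-5.632,8.336), heading=316, 2 segment(s) drawn
Waypoints (3 total):
(0, 0)
(3, 0)
(-5.632, 8.336)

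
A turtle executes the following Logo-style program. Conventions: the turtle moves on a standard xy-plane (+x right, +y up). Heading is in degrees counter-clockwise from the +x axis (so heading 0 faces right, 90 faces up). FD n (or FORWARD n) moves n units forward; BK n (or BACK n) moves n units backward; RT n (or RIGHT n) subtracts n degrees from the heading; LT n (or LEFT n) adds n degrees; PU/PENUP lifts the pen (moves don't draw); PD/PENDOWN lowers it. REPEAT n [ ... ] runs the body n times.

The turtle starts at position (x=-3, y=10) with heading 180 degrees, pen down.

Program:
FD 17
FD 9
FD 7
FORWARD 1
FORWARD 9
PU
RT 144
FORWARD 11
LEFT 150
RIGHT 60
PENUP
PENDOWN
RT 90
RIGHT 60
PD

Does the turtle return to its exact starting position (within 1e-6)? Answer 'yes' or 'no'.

Answer: no

Derivation:
Executing turtle program step by step:
Start: pos=(-3,10), heading=180, pen down
FD 17: (-3,10) -> (-20,10) [heading=180, draw]
FD 9: (-20,10) -> (-29,10) [heading=180, draw]
FD 7: (-29,10) -> (-36,10) [heading=180, draw]
FD 1: (-36,10) -> (-37,10) [heading=180, draw]
FD 9: (-37,10) -> (-46,10) [heading=180, draw]
PU: pen up
RT 144: heading 180 -> 36
FD 11: (-46,10) -> (-37.101,16.466) [heading=36, move]
LT 150: heading 36 -> 186
RT 60: heading 186 -> 126
PU: pen up
PD: pen down
RT 90: heading 126 -> 36
RT 60: heading 36 -> 336
PD: pen down
Final: pos=(-37.101,16.466), heading=336, 5 segment(s) drawn

Start position: (-3, 10)
Final position: (-37.101, 16.466)
Distance = 34.708; >= 1e-6 -> NOT closed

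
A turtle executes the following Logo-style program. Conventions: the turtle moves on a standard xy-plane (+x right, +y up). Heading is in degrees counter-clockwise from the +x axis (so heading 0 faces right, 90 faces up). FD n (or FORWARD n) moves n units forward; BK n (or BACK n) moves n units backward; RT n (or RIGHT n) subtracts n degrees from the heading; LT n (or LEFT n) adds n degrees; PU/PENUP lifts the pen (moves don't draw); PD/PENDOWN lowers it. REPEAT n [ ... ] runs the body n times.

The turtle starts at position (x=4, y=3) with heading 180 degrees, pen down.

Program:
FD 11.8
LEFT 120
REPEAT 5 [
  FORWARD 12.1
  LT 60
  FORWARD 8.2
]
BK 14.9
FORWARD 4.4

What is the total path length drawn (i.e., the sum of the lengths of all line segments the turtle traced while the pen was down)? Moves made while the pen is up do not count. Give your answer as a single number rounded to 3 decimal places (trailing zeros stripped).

Executing turtle program step by step:
Start: pos=(4,3), heading=180, pen down
FD 11.8: (4,3) -> (-7.8,3) [heading=180, draw]
LT 120: heading 180 -> 300
REPEAT 5 [
  -- iteration 1/5 --
  FD 12.1: (-7.8,3) -> (-1.75,-7.479) [heading=300, draw]
  LT 60: heading 300 -> 0
  FD 8.2: (-1.75,-7.479) -> (6.45,-7.479) [heading=0, draw]
  -- iteration 2/5 --
  FD 12.1: (6.45,-7.479) -> (18.55,-7.479) [heading=0, draw]
  LT 60: heading 0 -> 60
  FD 8.2: (18.55,-7.479) -> (22.65,-0.377) [heading=60, draw]
  -- iteration 3/5 --
  FD 12.1: (22.65,-0.377) -> (28.7,10.101) [heading=60, draw]
  LT 60: heading 60 -> 120
  FD 8.2: (28.7,10.101) -> (24.6,17.203) [heading=120, draw]
  -- iteration 4/5 --
  FD 12.1: (24.6,17.203) -> (18.55,27.682) [heading=120, draw]
  LT 60: heading 120 -> 180
  FD 8.2: (18.55,27.682) -> (10.35,27.682) [heading=180, draw]
  -- iteration 5/5 --
  FD 12.1: (10.35,27.682) -> (-1.75,27.682) [heading=180, draw]
  LT 60: heading 180 -> 240
  FD 8.2: (-1.75,27.682) -> (-5.85,20.58) [heading=240, draw]
]
BK 14.9: (-5.85,20.58) -> (1.6,33.484) [heading=240, draw]
FD 4.4: (1.6,33.484) -> (-0.6,29.674) [heading=240, draw]
Final: pos=(-0.6,29.674), heading=240, 13 segment(s) drawn

Segment lengths:
  seg 1: (4,3) -> (-7.8,3), length = 11.8
  seg 2: (-7.8,3) -> (-1.75,-7.479), length = 12.1
  seg 3: (-1.75,-7.479) -> (6.45,-7.479), length = 8.2
  seg 4: (6.45,-7.479) -> (18.55,-7.479), length = 12.1
  seg 5: (18.55,-7.479) -> (22.65,-0.377), length = 8.2
  seg 6: (22.65,-0.377) -> (28.7,10.101), length = 12.1
  seg 7: (28.7,10.101) -> (24.6,17.203), length = 8.2
  seg 8: (24.6,17.203) -> (18.55,27.682), length = 12.1
  seg 9: (18.55,27.682) -> (10.35,27.682), length = 8.2
  seg 10: (10.35,27.682) -> (-1.75,27.682), length = 12.1
  seg 11: (-1.75,27.682) -> (-5.85,20.58), length = 8.2
  seg 12: (-5.85,20.58) -> (1.6,33.484), length = 14.9
  seg 13: (1.6,33.484) -> (-0.6,29.674), length = 4.4
Total = 132.6

Answer: 132.6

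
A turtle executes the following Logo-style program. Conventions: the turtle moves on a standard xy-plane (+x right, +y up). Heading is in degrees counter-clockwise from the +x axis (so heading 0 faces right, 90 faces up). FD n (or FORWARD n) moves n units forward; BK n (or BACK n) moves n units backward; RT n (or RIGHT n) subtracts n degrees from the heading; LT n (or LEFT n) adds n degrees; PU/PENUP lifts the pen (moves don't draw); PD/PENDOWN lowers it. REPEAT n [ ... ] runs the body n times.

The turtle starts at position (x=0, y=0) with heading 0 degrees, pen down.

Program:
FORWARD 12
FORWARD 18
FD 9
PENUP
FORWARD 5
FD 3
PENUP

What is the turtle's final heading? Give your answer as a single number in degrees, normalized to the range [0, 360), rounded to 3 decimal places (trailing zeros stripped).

Executing turtle program step by step:
Start: pos=(0,0), heading=0, pen down
FD 12: (0,0) -> (12,0) [heading=0, draw]
FD 18: (12,0) -> (30,0) [heading=0, draw]
FD 9: (30,0) -> (39,0) [heading=0, draw]
PU: pen up
FD 5: (39,0) -> (44,0) [heading=0, move]
FD 3: (44,0) -> (47,0) [heading=0, move]
PU: pen up
Final: pos=(47,0), heading=0, 3 segment(s) drawn

Answer: 0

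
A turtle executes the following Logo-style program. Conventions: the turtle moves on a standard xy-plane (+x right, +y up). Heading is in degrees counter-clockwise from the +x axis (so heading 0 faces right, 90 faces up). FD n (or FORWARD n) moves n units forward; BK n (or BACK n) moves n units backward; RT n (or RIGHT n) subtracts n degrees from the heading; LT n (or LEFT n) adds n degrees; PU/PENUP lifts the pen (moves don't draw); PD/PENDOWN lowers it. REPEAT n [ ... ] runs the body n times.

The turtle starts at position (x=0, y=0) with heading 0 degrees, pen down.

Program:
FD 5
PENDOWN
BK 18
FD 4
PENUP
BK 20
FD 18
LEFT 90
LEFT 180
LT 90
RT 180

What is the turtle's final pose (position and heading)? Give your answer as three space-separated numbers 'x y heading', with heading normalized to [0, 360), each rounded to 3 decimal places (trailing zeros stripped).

Executing turtle program step by step:
Start: pos=(0,0), heading=0, pen down
FD 5: (0,0) -> (5,0) [heading=0, draw]
PD: pen down
BK 18: (5,0) -> (-13,0) [heading=0, draw]
FD 4: (-13,0) -> (-9,0) [heading=0, draw]
PU: pen up
BK 20: (-9,0) -> (-29,0) [heading=0, move]
FD 18: (-29,0) -> (-11,0) [heading=0, move]
LT 90: heading 0 -> 90
LT 180: heading 90 -> 270
LT 90: heading 270 -> 0
RT 180: heading 0 -> 180
Final: pos=(-11,0), heading=180, 3 segment(s) drawn

Answer: -11 0 180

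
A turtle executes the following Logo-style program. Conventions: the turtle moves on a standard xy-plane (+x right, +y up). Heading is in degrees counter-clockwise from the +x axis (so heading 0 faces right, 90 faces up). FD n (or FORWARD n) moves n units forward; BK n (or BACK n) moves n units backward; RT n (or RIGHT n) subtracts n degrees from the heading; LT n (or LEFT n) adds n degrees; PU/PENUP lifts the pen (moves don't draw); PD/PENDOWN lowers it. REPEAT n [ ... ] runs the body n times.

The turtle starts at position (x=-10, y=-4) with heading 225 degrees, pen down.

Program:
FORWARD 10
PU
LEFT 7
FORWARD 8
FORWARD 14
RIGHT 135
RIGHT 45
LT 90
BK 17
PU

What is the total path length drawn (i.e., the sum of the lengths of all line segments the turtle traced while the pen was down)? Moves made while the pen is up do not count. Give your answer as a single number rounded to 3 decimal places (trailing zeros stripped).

Executing turtle program step by step:
Start: pos=(-10,-4), heading=225, pen down
FD 10: (-10,-4) -> (-17.071,-11.071) [heading=225, draw]
PU: pen up
LT 7: heading 225 -> 232
FD 8: (-17.071,-11.071) -> (-21.996,-17.375) [heading=232, move]
FD 14: (-21.996,-17.375) -> (-30.616,-28.407) [heading=232, move]
RT 135: heading 232 -> 97
RT 45: heading 97 -> 52
LT 90: heading 52 -> 142
BK 17: (-30.616,-28.407) -> (-17.219,-38.874) [heading=142, move]
PU: pen up
Final: pos=(-17.219,-38.874), heading=142, 1 segment(s) drawn

Segment lengths:
  seg 1: (-10,-4) -> (-17.071,-11.071), length = 10
Total = 10

Answer: 10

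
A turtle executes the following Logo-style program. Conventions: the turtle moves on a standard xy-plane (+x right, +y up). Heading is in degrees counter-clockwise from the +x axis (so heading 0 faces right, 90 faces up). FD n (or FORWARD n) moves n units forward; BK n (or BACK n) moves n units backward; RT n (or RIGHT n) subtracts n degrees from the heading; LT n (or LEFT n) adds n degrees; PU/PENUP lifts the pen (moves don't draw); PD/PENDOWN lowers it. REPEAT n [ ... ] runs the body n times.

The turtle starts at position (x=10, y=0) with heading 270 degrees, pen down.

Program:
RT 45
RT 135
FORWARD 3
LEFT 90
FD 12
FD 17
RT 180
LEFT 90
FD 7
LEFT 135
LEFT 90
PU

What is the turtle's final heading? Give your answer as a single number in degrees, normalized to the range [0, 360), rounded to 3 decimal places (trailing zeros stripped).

Answer: 315

Derivation:
Executing turtle program step by step:
Start: pos=(10,0), heading=270, pen down
RT 45: heading 270 -> 225
RT 135: heading 225 -> 90
FD 3: (10,0) -> (10,3) [heading=90, draw]
LT 90: heading 90 -> 180
FD 12: (10,3) -> (-2,3) [heading=180, draw]
FD 17: (-2,3) -> (-19,3) [heading=180, draw]
RT 180: heading 180 -> 0
LT 90: heading 0 -> 90
FD 7: (-19,3) -> (-19,10) [heading=90, draw]
LT 135: heading 90 -> 225
LT 90: heading 225 -> 315
PU: pen up
Final: pos=(-19,10), heading=315, 4 segment(s) drawn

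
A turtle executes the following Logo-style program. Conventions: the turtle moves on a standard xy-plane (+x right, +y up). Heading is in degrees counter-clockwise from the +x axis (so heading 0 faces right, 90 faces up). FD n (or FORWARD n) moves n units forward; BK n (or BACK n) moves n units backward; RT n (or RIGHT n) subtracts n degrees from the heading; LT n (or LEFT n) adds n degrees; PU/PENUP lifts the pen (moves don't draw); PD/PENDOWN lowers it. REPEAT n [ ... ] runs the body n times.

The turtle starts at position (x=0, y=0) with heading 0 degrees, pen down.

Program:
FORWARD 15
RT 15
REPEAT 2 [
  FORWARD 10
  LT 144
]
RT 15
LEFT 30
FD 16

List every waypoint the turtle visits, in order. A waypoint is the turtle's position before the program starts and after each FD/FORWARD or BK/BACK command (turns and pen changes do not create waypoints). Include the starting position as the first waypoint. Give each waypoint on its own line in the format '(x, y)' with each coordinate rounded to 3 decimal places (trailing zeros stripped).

Executing turtle program step by step:
Start: pos=(0,0), heading=0, pen down
FD 15: (0,0) -> (15,0) [heading=0, draw]
RT 15: heading 0 -> 345
REPEAT 2 [
  -- iteration 1/2 --
  FD 10: (15,0) -> (24.659,-2.588) [heading=345, draw]
  LT 144: heading 345 -> 129
  -- iteration 2/2 --
  FD 10: (24.659,-2.588) -> (18.366,5.183) [heading=129, draw]
  LT 144: heading 129 -> 273
]
RT 15: heading 273 -> 258
LT 30: heading 258 -> 288
FD 16: (18.366,5.183) -> (23.31,-10.034) [heading=288, draw]
Final: pos=(23.31,-10.034), heading=288, 4 segment(s) drawn
Waypoints (5 total):
(0, 0)
(15, 0)
(24.659, -2.588)
(18.366, 5.183)
(23.31, -10.034)

Answer: (0, 0)
(15, 0)
(24.659, -2.588)
(18.366, 5.183)
(23.31, -10.034)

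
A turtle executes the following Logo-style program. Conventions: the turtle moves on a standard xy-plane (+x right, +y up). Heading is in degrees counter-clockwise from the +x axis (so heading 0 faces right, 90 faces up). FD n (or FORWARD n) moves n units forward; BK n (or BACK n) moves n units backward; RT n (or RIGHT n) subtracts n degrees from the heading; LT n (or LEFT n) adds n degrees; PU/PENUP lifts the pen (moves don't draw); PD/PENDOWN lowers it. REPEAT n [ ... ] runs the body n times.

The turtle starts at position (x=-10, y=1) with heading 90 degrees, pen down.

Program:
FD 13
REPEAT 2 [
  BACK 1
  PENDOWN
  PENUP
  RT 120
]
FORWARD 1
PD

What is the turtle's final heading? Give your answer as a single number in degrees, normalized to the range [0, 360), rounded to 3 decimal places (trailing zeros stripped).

Executing turtle program step by step:
Start: pos=(-10,1), heading=90, pen down
FD 13: (-10,1) -> (-10,14) [heading=90, draw]
REPEAT 2 [
  -- iteration 1/2 --
  BK 1: (-10,14) -> (-10,13) [heading=90, draw]
  PD: pen down
  PU: pen up
  RT 120: heading 90 -> 330
  -- iteration 2/2 --
  BK 1: (-10,13) -> (-10.866,13.5) [heading=330, move]
  PD: pen down
  PU: pen up
  RT 120: heading 330 -> 210
]
FD 1: (-10.866,13.5) -> (-11.732,13) [heading=210, move]
PD: pen down
Final: pos=(-11.732,13), heading=210, 2 segment(s) drawn

Answer: 210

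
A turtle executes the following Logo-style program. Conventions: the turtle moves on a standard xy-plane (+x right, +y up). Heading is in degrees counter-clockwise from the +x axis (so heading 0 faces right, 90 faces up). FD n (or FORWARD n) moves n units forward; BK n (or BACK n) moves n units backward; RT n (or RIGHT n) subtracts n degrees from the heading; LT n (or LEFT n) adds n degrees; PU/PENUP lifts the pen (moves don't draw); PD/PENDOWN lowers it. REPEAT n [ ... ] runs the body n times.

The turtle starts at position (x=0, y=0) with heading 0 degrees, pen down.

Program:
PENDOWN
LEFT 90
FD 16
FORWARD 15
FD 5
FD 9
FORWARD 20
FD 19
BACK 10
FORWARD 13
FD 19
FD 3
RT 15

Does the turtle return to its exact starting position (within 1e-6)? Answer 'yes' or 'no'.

Answer: no

Derivation:
Executing turtle program step by step:
Start: pos=(0,0), heading=0, pen down
PD: pen down
LT 90: heading 0 -> 90
FD 16: (0,0) -> (0,16) [heading=90, draw]
FD 15: (0,16) -> (0,31) [heading=90, draw]
FD 5: (0,31) -> (0,36) [heading=90, draw]
FD 9: (0,36) -> (0,45) [heading=90, draw]
FD 20: (0,45) -> (0,65) [heading=90, draw]
FD 19: (0,65) -> (0,84) [heading=90, draw]
BK 10: (0,84) -> (0,74) [heading=90, draw]
FD 13: (0,74) -> (0,87) [heading=90, draw]
FD 19: (0,87) -> (0,106) [heading=90, draw]
FD 3: (0,106) -> (0,109) [heading=90, draw]
RT 15: heading 90 -> 75
Final: pos=(0,109), heading=75, 10 segment(s) drawn

Start position: (0, 0)
Final position: (0, 109)
Distance = 109; >= 1e-6 -> NOT closed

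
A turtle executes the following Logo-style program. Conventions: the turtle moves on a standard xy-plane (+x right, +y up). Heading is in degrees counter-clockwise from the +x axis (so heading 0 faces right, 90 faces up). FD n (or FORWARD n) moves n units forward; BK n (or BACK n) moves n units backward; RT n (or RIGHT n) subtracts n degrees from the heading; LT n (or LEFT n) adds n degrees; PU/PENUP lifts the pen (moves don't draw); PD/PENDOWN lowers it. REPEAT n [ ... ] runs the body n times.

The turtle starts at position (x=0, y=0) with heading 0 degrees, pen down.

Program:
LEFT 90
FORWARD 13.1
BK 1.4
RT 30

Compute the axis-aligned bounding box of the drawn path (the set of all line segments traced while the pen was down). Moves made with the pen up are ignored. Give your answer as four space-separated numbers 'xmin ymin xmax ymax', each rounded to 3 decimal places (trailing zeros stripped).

Executing turtle program step by step:
Start: pos=(0,0), heading=0, pen down
LT 90: heading 0 -> 90
FD 13.1: (0,0) -> (0,13.1) [heading=90, draw]
BK 1.4: (0,13.1) -> (0,11.7) [heading=90, draw]
RT 30: heading 90 -> 60
Final: pos=(0,11.7), heading=60, 2 segment(s) drawn

Segment endpoints: x in {0, 0, 0}, y in {0, 11.7, 13.1}
xmin=0, ymin=0, xmax=0, ymax=13.1

Answer: 0 0 0 13.1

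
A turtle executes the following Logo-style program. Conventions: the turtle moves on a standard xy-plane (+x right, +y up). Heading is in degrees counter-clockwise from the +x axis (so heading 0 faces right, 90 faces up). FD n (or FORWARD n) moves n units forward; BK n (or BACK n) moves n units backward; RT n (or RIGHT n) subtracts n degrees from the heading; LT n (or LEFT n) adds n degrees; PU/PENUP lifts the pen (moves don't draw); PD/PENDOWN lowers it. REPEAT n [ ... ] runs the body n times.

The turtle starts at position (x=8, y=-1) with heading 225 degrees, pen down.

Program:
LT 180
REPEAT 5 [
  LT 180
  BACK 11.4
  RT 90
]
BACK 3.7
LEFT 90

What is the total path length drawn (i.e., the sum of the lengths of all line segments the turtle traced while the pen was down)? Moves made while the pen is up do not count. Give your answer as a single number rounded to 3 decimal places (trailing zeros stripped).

Executing turtle program step by step:
Start: pos=(8,-1), heading=225, pen down
LT 180: heading 225 -> 45
REPEAT 5 [
  -- iteration 1/5 --
  LT 180: heading 45 -> 225
  BK 11.4: (8,-1) -> (16.061,7.061) [heading=225, draw]
  RT 90: heading 225 -> 135
  -- iteration 2/5 --
  LT 180: heading 135 -> 315
  BK 11.4: (16.061,7.061) -> (8,15.122) [heading=315, draw]
  RT 90: heading 315 -> 225
  -- iteration 3/5 --
  LT 180: heading 225 -> 45
  BK 11.4: (8,15.122) -> (-0.061,7.061) [heading=45, draw]
  RT 90: heading 45 -> 315
  -- iteration 4/5 --
  LT 180: heading 315 -> 135
  BK 11.4: (-0.061,7.061) -> (8,-1) [heading=135, draw]
  RT 90: heading 135 -> 45
  -- iteration 5/5 --
  LT 180: heading 45 -> 225
  BK 11.4: (8,-1) -> (16.061,7.061) [heading=225, draw]
  RT 90: heading 225 -> 135
]
BK 3.7: (16.061,7.061) -> (18.677,4.445) [heading=135, draw]
LT 90: heading 135 -> 225
Final: pos=(18.677,4.445), heading=225, 6 segment(s) drawn

Segment lengths:
  seg 1: (8,-1) -> (16.061,7.061), length = 11.4
  seg 2: (16.061,7.061) -> (8,15.122), length = 11.4
  seg 3: (8,15.122) -> (-0.061,7.061), length = 11.4
  seg 4: (-0.061,7.061) -> (8,-1), length = 11.4
  seg 5: (8,-1) -> (16.061,7.061), length = 11.4
  seg 6: (16.061,7.061) -> (18.677,4.445), length = 3.7
Total = 60.7

Answer: 60.7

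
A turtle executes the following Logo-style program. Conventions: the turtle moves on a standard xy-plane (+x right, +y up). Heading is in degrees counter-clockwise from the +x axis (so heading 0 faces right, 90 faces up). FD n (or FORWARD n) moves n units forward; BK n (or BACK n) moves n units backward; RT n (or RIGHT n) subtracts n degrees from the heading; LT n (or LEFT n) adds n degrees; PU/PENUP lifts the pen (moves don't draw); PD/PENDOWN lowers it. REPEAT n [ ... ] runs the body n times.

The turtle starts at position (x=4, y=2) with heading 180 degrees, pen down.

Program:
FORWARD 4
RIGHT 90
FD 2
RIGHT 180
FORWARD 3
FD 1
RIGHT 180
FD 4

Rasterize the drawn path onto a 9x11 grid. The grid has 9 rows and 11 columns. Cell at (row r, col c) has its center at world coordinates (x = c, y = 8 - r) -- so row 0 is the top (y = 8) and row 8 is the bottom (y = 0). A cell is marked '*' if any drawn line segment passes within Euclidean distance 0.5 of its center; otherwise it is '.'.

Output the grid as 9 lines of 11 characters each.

Answer: ...........
...........
...........
...........
*..........
*..........
*****......
*..........
*..........

Derivation:
Segment 0: (4,2) -> (0,2)
Segment 1: (0,2) -> (0,4)
Segment 2: (0,4) -> (0,1)
Segment 3: (0,1) -> (0,0)
Segment 4: (0,0) -> (-0,4)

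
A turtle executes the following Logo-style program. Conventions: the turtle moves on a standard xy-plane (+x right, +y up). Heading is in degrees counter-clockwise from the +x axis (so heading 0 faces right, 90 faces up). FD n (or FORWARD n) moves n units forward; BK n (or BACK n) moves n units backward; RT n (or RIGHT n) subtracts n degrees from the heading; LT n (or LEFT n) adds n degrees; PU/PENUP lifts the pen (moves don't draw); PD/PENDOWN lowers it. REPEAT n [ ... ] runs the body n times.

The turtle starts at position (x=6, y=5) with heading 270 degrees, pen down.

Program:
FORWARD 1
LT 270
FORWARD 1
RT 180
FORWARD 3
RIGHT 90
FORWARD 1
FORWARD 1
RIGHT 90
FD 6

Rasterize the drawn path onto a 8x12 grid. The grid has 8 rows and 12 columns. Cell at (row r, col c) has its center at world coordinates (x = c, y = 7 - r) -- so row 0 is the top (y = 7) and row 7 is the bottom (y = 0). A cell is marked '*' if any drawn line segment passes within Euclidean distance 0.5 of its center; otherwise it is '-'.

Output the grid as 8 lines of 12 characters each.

Segment 0: (6,5) -> (6,4)
Segment 1: (6,4) -> (5,4)
Segment 2: (5,4) -> (8,4)
Segment 3: (8,4) -> (8,3)
Segment 4: (8,3) -> (8,2)
Segment 5: (8,2) -> (2,2)

Answer: ------------
------------
------*-----
-----****---
--------*---
--*******---
------------
------------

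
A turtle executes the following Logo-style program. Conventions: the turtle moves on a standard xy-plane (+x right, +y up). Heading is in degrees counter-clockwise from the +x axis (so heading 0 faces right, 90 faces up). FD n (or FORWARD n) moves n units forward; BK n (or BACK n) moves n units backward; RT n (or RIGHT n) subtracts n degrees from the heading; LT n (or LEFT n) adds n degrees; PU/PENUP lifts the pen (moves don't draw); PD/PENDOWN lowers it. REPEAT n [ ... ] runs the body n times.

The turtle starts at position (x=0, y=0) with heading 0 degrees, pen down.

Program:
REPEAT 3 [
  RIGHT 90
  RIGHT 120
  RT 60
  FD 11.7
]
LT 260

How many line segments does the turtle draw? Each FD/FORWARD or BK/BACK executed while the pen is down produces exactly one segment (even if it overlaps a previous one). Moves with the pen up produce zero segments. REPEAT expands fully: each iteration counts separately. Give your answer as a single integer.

Answer: 3

Derivation:
Executing turtle program step by step:
Start: pos=(0,0), heading=0, pen down
REPEAT 3 [
  -- iteration 1/3 --
  RT 90: heading 0 -> 270
  RT 120: heading 270 -> 150
  RT 60: heading 150 -> 90
  FD 11.7: (0,0) -> (0,11.7) [heading=90, draw]
  -- iteration 2/3 --
  RT 90: heading 90 -> 0
  RT 120: heading 0 -> 240
  RT 60: heading 240 -> 180
  FD 11.7: (0,11.7) -> (-11.7,11.7) [heading=180, draw]
  -- iteration 3/3 --
  RT 90: heading 180 -> 90
  RT 120: heading 90 -> 330
  RT 60: heading 330 -> 270
  FD 11.7: (-11.7,11.7) -> (-11.7,0) [heading=270, draw]
]
LT 260: heading 270 -> 170
Final: pos=(-11.7,0), heading=170, 3 segment(s) drawn
Segments drawn: 3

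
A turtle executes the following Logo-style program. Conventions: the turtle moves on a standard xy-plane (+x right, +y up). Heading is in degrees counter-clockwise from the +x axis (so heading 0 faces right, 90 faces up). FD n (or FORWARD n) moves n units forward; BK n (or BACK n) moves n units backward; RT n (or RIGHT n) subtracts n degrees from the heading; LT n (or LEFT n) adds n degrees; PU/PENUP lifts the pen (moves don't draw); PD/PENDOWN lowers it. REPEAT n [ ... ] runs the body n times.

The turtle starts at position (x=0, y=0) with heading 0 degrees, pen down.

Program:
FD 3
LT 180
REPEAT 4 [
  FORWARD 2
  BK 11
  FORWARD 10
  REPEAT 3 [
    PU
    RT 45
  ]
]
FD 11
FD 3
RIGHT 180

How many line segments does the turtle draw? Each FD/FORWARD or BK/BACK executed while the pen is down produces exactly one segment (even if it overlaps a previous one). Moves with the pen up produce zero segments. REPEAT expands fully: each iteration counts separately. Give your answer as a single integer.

Executing turtle program step by step:
Start: pos=(0,0), heading=0, pen down
FD 3: (0,0) -> (3,0) [heading=0, draw]
LT 180: heading 0 -> 180
REPEAT 4 [
  -- iteration 1/4 --
  FD 2: (3,0) -> (1,0) [heading=180, draw]
  BK 11: (1,0) -> (12,0) [heading=180, draw]
  FD 10: (12,0) -> (2,0) [heading=180, draw]
  REPEAT 3 [
    -- iteration 1/3 --
    PU: pen up
    RT 45: heading 180 -> 135
    -- iteration 2/3 --
    PU: pen up
    RT 45: heading 135 -> 90
    -- iteration 3/3 --
    PU: pen up
    RT 45: heading 90 -> 45
  ]
  -- iteration 2/4 --
  FD 2: (2,0) -> (3.414,1.414) [heading=45, move]
  BK 11: (3.414,1.414) -> (-4.364,-6.364) [heading=45, move]
  FD 10: (-4.364,-6.364) -> (2.707,0.707) [heading=45, move]
  REPEAT 3 [
    -- iteration 1/3 --
    PU: pen up
    RT 45: heading 45 -> 0
    -- iteration 2/3 --
    PU: pen up
    RT 45: heading 0 -> 315
    -- iteration 3/3 --
    PU: pen up
    RT 45: heading 315 -> 270
  ]
  -- iteration 3/4 --
  FD 2: (2.707,0.707) -> (2.707,-1.293) [heading=270, move]
  BK 11: (2.707,-1.293) -> (2.707,9.707) [heading=270, move]
  FD 10: (2.707,9.707) -> (2.707,-0.293) [heading=270, move]
  REPEAT 3 [
    -- iteration 1/3 --
    PU: pen up
    RT 45: heading 270 -> 225
    -- iteration 2/3 --
    PU: pen up
    RT 45: heading 225 -> 180
    -- iteration 3/3 --
    PU: pen up
    RT 45: heading 180 -> 135
  ]
  -- iteration 4/4 --
  FD 2: (2.707,-0.293) -> (1.293,1.121) [heading=135, move]
  BK 11: (1.293,1.121) -> (9.071,-6.657) [heading=135, move]
  FD 10: (9.071,-6.657) -> (2,0.414) [heading=135, move]
  REPEAT 3 [
    -- iteration 1/3 --
    PU: pen up
    RT 45: heading 135 -> 90
    -- iteration 2/3 --
    PU: pen up
    RT 45: heading 90 -> 45
    -- iteration 3/3 --
    PU: pen up
    RT 45: heading 45 -> 0
  ]
]
FD 11: (2,0.414) -> (13,0.414) [heading=0, move]
FD 3: (13,0.414) -> (16,0.414) [heading=0, move]
RT 180: heading 0 -> 180
Final: pos=(16,0.414), heading=180, 4 segment(s) drawn
Segments drawn: 4

Answer: 4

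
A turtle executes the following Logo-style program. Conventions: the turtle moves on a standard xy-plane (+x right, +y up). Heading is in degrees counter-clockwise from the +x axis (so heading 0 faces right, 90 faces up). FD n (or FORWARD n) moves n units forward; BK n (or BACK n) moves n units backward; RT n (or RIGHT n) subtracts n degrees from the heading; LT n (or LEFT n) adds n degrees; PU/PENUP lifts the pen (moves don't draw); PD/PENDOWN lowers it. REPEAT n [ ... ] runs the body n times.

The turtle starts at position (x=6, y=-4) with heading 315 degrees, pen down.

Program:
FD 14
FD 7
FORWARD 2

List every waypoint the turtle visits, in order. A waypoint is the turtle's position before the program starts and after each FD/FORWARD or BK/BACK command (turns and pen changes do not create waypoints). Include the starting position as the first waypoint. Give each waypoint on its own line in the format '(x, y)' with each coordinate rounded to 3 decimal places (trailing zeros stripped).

Answer: (6, -4)
(15.899, -13.899)
(20.849, -18.849)
(22.263, -20.263)

Derivation:
Executing turtle program step by step:
Start: pos=(6,-4), heading=315, pen down
FD 14: (6,-4) -> (15.899,-13.899) [heading=315, draw]
FD 7: (15.899,-13.899) -> (20.849,-18.849) [heading=315, draw]
FD 2: (20.849,-18.849) -> (22.263,-20.263) [heading=315, draw]
Final: pos=(22.263,-20.263), heading=315, 3 segment(s) drawn
Waypoints (4 total):
(6, -4)
(15.899, -13.899)
(20.849, -18.849)
(22.263, -20.263)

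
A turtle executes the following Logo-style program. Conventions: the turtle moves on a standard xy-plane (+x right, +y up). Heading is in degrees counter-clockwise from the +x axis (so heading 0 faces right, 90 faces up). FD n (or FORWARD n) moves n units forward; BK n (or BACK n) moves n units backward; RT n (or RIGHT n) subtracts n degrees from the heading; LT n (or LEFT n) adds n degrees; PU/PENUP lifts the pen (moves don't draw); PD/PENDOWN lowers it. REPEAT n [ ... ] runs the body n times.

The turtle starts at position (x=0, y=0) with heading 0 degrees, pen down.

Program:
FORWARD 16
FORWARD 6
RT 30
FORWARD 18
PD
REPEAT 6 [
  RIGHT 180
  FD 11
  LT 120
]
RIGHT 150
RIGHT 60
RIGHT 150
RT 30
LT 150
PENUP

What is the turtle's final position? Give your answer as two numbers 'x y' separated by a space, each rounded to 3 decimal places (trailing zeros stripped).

Answer: 37.588 -9

Derivation:
Executing turtle program step by step:
Start: pos=(0,0), heading=0, pen down
FD 16: (0,0) -> (16,0) [heading=0, draw]
FD 6: (16,0) -> (22,0) [heading=0, draw]
RT 30: heading 0 -> 330
FD 18: (22,0) -> (37.588,-9) [heading=330, draw]
PD: pen down
REPEAT 6 [
  -- iteration 1/6 --
  RT 180: heading 330 -> 150
  FD 11: (37.588,-9) -> (28.062,-3.5) [heading=150, draw]
  LT 120: heading 150 -> 270
  -- iteration 2/6 --
  RT 180: heading 270 -> 90
  FD 11: (28.062,-3.5) -> (28.062,7.5) [heading=90, draw]
  LT 120: heading 90 -> 210
  -- iteration 3/6 --
  RT 180: heading 210 -> 30
  FD 11: (28.062,7.5) -> (37.588,13) [heading=30, draw]
  LT 120: heading 30 -> 150
  -- iteration 4/6 --
  RT 180: heading 150 -> 330
  FD 11: (37.588,13) -> (47.115,7.5) [heading=330, draw]
  LT 120: heading 330 -> 90
  -- iteration 5/6 --
  RT 180: heading 90 -> 270
  FD 11: (47.115,7.5) -> (47.115,-3.5) [heading=270, draw]
  LT 120: heading 270 -> 30
  -- iteration 6/6 --
  RT 180: heading 30 -> 210
  FD 11: (47.115,-3.5) -> (37.588,-9) [heading=210, draw]
  LT 120: heading 210 -> 330
]
RT 150: heading 330 -> 180
RT 60: heading 180 -> 120
RT 150: heading 120 -> 330
RT 30: heading 330 -> 300
LT 150: heading 300 -> 90
PU: pen up
Final: pos=(37.588,-9), heading=90, 9 segment(s) drawn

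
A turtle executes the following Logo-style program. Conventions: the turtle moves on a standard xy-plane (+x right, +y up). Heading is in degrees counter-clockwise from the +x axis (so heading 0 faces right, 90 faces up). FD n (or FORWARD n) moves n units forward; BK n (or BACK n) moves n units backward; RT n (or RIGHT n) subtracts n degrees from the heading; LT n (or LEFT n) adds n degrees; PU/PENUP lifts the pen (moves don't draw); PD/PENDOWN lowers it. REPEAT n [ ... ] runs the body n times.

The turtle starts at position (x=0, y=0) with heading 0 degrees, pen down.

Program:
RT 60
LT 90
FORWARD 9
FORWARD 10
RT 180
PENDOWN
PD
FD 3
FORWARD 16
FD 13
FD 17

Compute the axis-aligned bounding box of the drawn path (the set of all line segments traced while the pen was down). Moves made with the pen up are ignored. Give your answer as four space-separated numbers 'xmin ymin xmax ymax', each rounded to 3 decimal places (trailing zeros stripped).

Executing turtle program step by step:
Start: pos=(0,0), heading=0, pen down
RT 60: heading 0 -> 300
LT 90: heading 300 -> 30
FD 9: (0,0) -> (7.794,4.5) [heading=30, draw]
FD 10: (7.794,4.5) -> (16.454,9.5) [heading=30, draw]
RT 180: heading 30 -> 210
PD: pen down
PD: pen down
FD 3: (16.454,9.5) -> (13.856,8) [heading=210, draw]
FD 16: (13.856,8) -> (0,0) [heading=210, draw]
FD 13: (0,0) -> (-11.258,-6.5) [heading=210, draw]
FD 17: (-11.258,-6.5) -> (-25.981,-15) [heading=210, draw]
Final: pos=(-25.981,-15), heading=210, 6 segment(s) drawn

Segment endpoints: x in {-25.981, -11.258, 0, 0, 7.794, 13.856, 16.454}, y in {-15, -6.5, 0, 0, 4.5, 8, 9.5}
xmin=-25.981, ymin=-15, xmax=16.454, ymax=9.5

Answer: -25.981 -15 16.454 9.5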